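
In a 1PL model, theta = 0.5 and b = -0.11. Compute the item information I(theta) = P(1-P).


P = 1/(1+exp(-(0.5--0.11))) = 0.6479
I = P*(1-P) = 0.6479 * 0.3521
I = 0.2281

0.2281


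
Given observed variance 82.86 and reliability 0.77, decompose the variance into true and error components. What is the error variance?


var_true = rxx * var_obs = 0.77 * 82.86 = 63.8022
var_error = var_obs - var_true
var_error = 82.86 - 63.8022
var_error = 19.0578

19.0578


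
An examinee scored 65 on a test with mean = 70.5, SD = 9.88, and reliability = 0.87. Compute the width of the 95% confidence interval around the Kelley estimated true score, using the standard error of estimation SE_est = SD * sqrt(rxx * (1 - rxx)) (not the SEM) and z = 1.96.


True score estimate = 0.87*65 + 0.13*70.5 = 65.715
SE_est = SD * sqrt(rxx * (1 - rxx)) = 9.88 * sqrt(0.87 * 0.13) = 9.88 * sqrt(0.1131) = 3.322678
CI = T_est +/- z * SE_est, so width = 2 * z * SE_est = 2 * 1.96 * 3.322678
Width = 13.0249

13.0249


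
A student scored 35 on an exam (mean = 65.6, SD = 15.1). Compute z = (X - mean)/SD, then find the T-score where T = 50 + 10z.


z = (X - mean) / SD = (35 - 65.6) / 15.1
z = -30.6 / 15.1
z = -2.0265
T-score = T = 50 + 10z
Carry z at full precision (z = -30.6 / 15.1) into the conversion:
T-score = 50 + 10 * (-30.6 / 15.1) = 50 + -306 / 15.1
T-score = 50 + -20.2649
T-score = 29.7351

29.7351


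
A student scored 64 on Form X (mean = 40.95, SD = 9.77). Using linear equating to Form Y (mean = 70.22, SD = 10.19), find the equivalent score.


slope = SD_Y / SD_X = 10.19 / 9.77 ~ 1.043
intercept = mean_Y - slope * mean_X = 70.22 - (10.19 / 9.77) * 40.95 ~ 27.5096
Y = slope * X + intercept. To avoid rounding drift from the rounded slope/intercept, evaluate the equivalent form Y = mean_Y + SD_Y * (X - mean_X) / SD_X at full precision:
Y = 70.22 + 10.19 * (64 - 40.95) / 9.77
Y = 70.22 + 10.19 * 23.05 / 9.77
Y = 70.22 + 234.8795 / 9.77
Y = 70.22 + 24.0409
Y = 94.2609

94.2609


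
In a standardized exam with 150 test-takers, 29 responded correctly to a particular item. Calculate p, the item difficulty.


Item difficulty p = number correct / total examinees
p = 29 / 150
p = 0.1933

0.1933


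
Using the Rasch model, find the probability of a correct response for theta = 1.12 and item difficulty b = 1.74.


theta - b = 1.12 - 1.74 = -0.62
exp(-(theta - b)) = exp(0.62) = 1.8589
P = 1 / (1 + 1.8589)
P = 0.3498

0.3498


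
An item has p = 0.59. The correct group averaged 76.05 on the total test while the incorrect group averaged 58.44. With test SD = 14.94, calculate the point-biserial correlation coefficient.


q = 1 - p = 0.41
rpb = ((M1 - M0) / SD) * sqrt(p * q)
rpb = ((76.05 - 58.44) / 14.94) * sqrt(0.59 * 0.41)
rpb = 0.5797

0.5797


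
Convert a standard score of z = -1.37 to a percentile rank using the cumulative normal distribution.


CDF(z) = 0.5 * (1 + erf(z/sqrt(2)))
erf(-0.9687) = -0.8293
CDF = 0.0853
Percentile rank = 0.0853 * 100 = 8.53

8.53


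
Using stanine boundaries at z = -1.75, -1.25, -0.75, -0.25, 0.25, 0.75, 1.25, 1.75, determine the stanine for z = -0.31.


Stanine boundaries: [-1.75, -1.25, -0.75, -0.25, 0.25, 0.75, 1.25, 1.75]
z = -0.31
Check each boundary:
  z >= -1.75 -> could be stanine 2
  z >= -1.25 -> could be stanine 3
  z >= -0.75 -> could be stanine 4
  z < -0.25
  z < 0.25
  z < 0.75
  z < 1.25
  z < 1.75
Highest qualifying boundary gives stanine = 4

4


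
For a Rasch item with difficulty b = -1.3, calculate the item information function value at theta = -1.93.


P = 1/(1+exp(-(-1.93--1.3))) = 0.3475
I = P*(1-P) = 0.3475 * 0.6525
I = 0.2267

0.2267


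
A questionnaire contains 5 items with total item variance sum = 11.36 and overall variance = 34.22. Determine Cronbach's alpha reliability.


alpha = (k/(k-1)) * (1 - sum(si^2)/s_total^2)
= (5/4) * (1 - 11.36/34.22)
alpha = 0.835

0.835


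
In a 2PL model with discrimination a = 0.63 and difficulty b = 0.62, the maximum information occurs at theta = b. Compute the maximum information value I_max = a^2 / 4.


For 2PL, max info at theta = b = 0.62
I_max = a^2 / 4 = 0.63^2 / 4
= 0.3969 / 4
I_max = 0.0992

0.0992


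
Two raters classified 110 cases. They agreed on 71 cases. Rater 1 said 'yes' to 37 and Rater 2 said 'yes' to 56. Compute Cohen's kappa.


P_o = 71/110 = 0.645455
P_e = (37*56 + 73*54) / 12100 = 0.497025
kappa = (P_o - P_e) / (1 - P_e)
kappa = (0.645455 - 0.497025) / (1 - 0.497025)
kappa = 0.2951

0.2951


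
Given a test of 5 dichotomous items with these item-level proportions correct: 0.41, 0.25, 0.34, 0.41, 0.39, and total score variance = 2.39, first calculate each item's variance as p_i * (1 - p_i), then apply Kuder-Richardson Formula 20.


For each item, compute p_i * q_i:
  Item 1: 0.41 * 0.59 = 0.2419
  Item 2: 0.25 * 0.75 = 0.1875
  Item 3: 0.34 * 0.66 = 0.2244
  Item 4: 0.41 * 0.59 = 0.2419
  Item 5: 0.39 * 0.61 = 0.2379
Sum(p_i * q_i) = 0.2419 + 0.1875 + 0.2244 + 0.2419 + 0.2379 = 1.1336
KR-20 = (k/(k-1)) * (1 - Sum(p_i*q_i) / Var_total)
= (5/4) * (1 - 1.1336/2.39)
= 1.25 * 0.5257
KR-20 = 0.6571

0.6571


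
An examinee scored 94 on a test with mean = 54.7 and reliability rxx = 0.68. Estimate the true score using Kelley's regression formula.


T_est = rxx * X + (1 - rxx) * mean
T_est = 0.68 * 94 + 0.32 * 54.7
T_est = 63.92 + 17.504
T_est = 81.424

81.424


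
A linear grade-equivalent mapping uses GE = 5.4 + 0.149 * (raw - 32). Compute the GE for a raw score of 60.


raw - median = 60 - 32 = 28
slope * diff = 0.149 * 28 = 4.172
GE = 5.4 + 4.172
GE = 9.572

9.572


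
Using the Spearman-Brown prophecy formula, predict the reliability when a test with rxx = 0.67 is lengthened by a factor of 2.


r_new = (n * rxx) / (1 + (n-1) * rxx)
r_new = (2 * 0.67) / (1 + 1 * 0.67)
r_new = 1.34 / 1.67
r_new = 0.8024

0.8024


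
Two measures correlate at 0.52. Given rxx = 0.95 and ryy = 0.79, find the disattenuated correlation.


r_corrected = rxy / sqrt(rxx * ryy)
= 0.52 / sqrt(0.95 * 0.79)
= 0.52 / sqrt(0.7505)
= 0.52 / 0.866314
r_corrected = 0.6002

0.6002


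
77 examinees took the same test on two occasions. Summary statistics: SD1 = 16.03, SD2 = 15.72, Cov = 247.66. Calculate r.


r = cov(X,Y) / (SD_X * SD_Y)
r = 247.66 / (16.03 * 15.72)
r = 247.66 / 251.9916
r = 0.9828

0.9828


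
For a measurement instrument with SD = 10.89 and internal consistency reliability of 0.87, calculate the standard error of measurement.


SEM = SD * sqrt(1 - rxx)
SEM = 10.89 * sqrt(1 - 0.87)
SEM = 10.89 * sqrt(0.13) = 10.89 * 0.360555
SEM = 3.9264

3.9264


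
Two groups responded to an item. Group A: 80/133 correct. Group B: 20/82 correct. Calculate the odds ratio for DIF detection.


Odds_A = 80/53 = 1.5094
Odds_B = 20/62 = 0.3226
OR = Odds_A / Odds_B = 1.5094 / 0.3226
Exactly, OR = (80 * 62) / (53 * 20) = 4960 / 1060
OR = 4.6792

4.6792


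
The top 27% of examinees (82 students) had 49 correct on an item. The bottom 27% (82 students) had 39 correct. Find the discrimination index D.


p_upper = 49/82 = 0.5976
p_lower = 39/82 = 0.4756
D = 0.5976 - 0.4756 = 0.122

0.122


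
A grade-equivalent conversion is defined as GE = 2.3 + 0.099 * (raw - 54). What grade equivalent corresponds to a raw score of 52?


raw - median = 52 - 54 = -2
slope * diff = 0.099 * -2 = -0.198
GE = 2.3 + -0.198
GE = 2.102

2.102


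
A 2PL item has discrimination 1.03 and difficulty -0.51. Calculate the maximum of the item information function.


For 2PL, max info at theta = b = -0.51
I_max = a^2 / 4 = 1.03^2 / 4
= 1.0609 / 4
I_max = 0.2652

0.2652


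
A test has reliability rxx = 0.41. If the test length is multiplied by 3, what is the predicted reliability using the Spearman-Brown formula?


r_new = (n * rxx) / (1 + (n-1) * rxx)
r_new = (3 * 0.41) / (1 + 2 * 0.41)
r_new = 1.23 / 1.82
r_new = 0.6758

0.6758


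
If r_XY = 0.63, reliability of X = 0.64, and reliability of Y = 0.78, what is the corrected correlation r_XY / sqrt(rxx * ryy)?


r_corrected = rxy / sqrt(rxx * ryy)
= 0.63 / sqrt(0.64 * 0.78)
= 0.63 / sqrt(0.4992)
= 0.63 / 0.706541
r_corrected = 0.8917

0.8917


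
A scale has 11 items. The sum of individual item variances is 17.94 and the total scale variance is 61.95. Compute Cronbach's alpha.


alpha = (k/(k-1)) * (1 - sum(si^2)/s_total^2)
= (11/10) * (1 - 17.94/61.95)
alpha = 0.7815

0.7815


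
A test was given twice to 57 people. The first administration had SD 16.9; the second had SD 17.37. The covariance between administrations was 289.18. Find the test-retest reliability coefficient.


r = cov(X,Y) / (SD_X * SD_Y)
r = 289.18 / (16.9 * 17.37)
r = 289.18 / 293.553
r = 0.9851

0.9851


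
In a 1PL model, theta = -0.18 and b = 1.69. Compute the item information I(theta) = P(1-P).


P = 1/(1+exp(-(-0.18-1.69))) = 0.1335
I = P*(1-P) = 0.1335 * 0.8665
I = 0.1157

0.1157


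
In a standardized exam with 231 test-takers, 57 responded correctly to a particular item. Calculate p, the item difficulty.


Item difficulty p = number correct / total examinees
p = 57 / 231
p = 0.2468

0.2468


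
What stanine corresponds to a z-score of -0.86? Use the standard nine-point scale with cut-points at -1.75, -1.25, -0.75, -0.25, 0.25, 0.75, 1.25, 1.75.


Stanine boundaries: [-1.75, -1.25, -0.75, -0.25, 0.25, 0.75, 1.25, 1.75]
z = -0.86
Check each boundary:
  z >= -1.75 -> could be stanine 2
  z >= -1.25 -> could be stanine 3
  z < -0.75
  z < -0.25
  z < 0.25
  z < 0.75
  z < 1.25
  z < 1.75
Highest qualifying boundary gives stanine = 3

3


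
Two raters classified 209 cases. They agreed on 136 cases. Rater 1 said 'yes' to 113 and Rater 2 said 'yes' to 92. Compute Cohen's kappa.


P_o = 136/209 = 0.650718
P_e = (113*92 + 96*117) / 43681 = 0.495135
kappa = (P_o - P_e) / (1 - P_e)
kappa = (0.650718 - 0.495135) / (1 - 0.495135)
kappa = 0.3082

0.3082


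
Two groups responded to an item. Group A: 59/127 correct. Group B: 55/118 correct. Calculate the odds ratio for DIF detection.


Odds_A = 59/68 = 0.8676
Odds_B = 55/63 = 0.873
OR = Odds_A / Odds_B = 0.8676 / 0.873
Exactly, OR = (59 * 63) / (68 * 55) = 3717 / 3740
OR = 0.9939

0.9939


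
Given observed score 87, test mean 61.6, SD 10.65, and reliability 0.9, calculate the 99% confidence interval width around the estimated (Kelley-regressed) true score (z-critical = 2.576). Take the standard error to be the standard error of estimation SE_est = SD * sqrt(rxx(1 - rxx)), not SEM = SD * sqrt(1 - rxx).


True score estimate = 0.9*87 + 0.1*61.6 = 84.46
SE_est = SD * sqrt(rxx * (1 - rxx)) = 10.65 * sqrt(0.9 * 0.1) = 10.65 * sqrt(0.09) = 3.195
CI = T_est +/- z * SE_est, so width = 2 * z * SE_est = 2 * 2.576 * 3.195
Width = 16.4606

16.4606


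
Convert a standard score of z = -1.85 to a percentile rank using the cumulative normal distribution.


CDF(z) = 0.5 * (1 + erf(z/sqrt(2)))
erf(-1.3081) = -0.9357
CDF = 0.0322
Percentile rank = 0.0322 * 100 = 3.22

3.22


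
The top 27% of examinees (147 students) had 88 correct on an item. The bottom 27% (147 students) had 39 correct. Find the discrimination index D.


p_upper = 88/147 = 0.5986
p_lower = 39/147 = 0.2653
D = 0.5986 - 0.2653 = 0.3333

0.3333


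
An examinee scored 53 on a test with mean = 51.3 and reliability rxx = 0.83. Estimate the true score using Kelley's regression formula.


T_est = rxx * X + (1 - rxx) * mean
T_est = 0.83 * 53 + 0.17 * 51.3
T_est = 43.99 + 8.721
T_est = 52.711

52.711


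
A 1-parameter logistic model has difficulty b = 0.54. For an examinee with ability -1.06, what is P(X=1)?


theta - b = -1.06 - 0.54 = -1.6
exp(-(theta - b)) = exp(1.6) = 4.953
P = 1 / (1 + 4.953)
P = 0.168

0.168


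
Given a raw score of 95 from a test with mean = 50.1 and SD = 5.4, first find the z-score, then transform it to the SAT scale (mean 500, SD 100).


z = (X - mean) / SD = (95 - 50.1) / 5.4
z = 44.9 / 5.4
z = 8.3148
SAT-scale = SAT = 500 + 100z
Carry z at full precision (z = 44.9 / 5.4) into the conversion:
SAT-scale = 500 + 100 * (44.9 / 5.4) = 500 + 4490 / 5.4
SAT-scale = 500 + 831.4815
SAT-scale = 1331.4815

1331.4815


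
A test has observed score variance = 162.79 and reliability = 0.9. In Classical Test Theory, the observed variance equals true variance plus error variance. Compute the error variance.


var_true = rxx * var_obs = 0.9 * 162.79 = 146.511
var_error = var_obs - var_true
var_error = 162.79 - 146.511
var_error = 16.279

16.279


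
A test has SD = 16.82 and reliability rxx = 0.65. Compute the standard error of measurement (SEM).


SEM = SD * sqrt(1 - rxx)
SEM = 16.82 * sqrt(1 - 0.65)
SEM = 16.82 * sqrt(0.35) = 16.82 * 0.591608
SEM = 9.9508

9.9508


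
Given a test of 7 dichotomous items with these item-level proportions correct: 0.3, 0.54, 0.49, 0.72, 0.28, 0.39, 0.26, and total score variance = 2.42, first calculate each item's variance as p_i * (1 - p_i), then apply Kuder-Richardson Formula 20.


For each item, compute p_i * q_i:
  Item 1: 0.3 * 0.7 = 0.21
  Item 2: 0.54 * 0.46 = 0.2484
  Item 3: 0.49 * 0.51 = 0.2499
  Item 4: 0.72 * 0.28 = 0.2016
  Item 5: 0.28 * 0.72 = 0.2016
  Item 6: 0.39 * 0.61 = 0.2379
  Item 7: 0.26 * 0.74 = 0.1924
Sum(p_i * q_i) = 0.21 + 0.2484 + 0.2499 + 0.2016 + 0.2016 + 0.2379 + 0.1924 = 1.5418
KR-20 = (k/(k-1)) * (1 - Sum(p_i*q_i) / Var_total)
= (7/6) * (1 - 1.5418/2.42)
= 1.1667 * 0.3629
KR-20 = 0.4234

0.4234


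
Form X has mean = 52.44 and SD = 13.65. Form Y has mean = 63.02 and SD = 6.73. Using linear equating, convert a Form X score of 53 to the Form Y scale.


slope = SD_Y / SD_X = 6.73 / 13.65 ~ 0.493
intercept = mean_Y - slope * mean_X = 63.02 - (6.73 / 13.65) * 52.44 ~ 37.165
Y = slope * X + intercept. To avoid rounding drift from the rounded slope/intercept, evaluate the equivalent form Y = mean_Y + SD_Y * (X - mean_X) / SD_X at full precision:
Y = 63.02 + 6.73 * (53 - 52.44) / 13.65
Y = 63.02 + 6.73 * 0.56 / 13.65
Y = 63.02 + 3.7688 / 13.65
Y = 63.02 + 0.2761
Y = 63.2961

63.2961


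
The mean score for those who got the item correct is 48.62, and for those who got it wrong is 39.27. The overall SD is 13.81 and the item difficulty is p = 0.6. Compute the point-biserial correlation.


q = 1 - p = 0.4
rpb = ((M1 - M0) / SD) * sqrt(p * q)
rpb = ((48.62 - 39.27) / 13.81) * sqrt(0.6 * 0.4)
rpb = 0.3317

0.3317


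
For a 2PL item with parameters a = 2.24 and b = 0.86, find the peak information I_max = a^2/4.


For 2PL, max info at theta = b = 0.86
I_max = a^2 / 4 = 2.24^2 / 4
= 5.0176 / 4
I_max = 1.2544

1.2544


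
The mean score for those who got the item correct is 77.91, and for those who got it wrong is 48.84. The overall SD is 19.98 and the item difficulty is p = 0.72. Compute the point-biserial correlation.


q = 1 - p = 0.28
rpb = ((M1 - M0) / SD) * sqrt(p * q)
rpb = ((77.91 - 48.84) / 19.98) * sqrt(0.72 * 0.28)
rpb = 0.6533

0.6533


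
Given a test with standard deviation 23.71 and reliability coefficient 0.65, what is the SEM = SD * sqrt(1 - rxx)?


SEM = SD * sqrt(1 - rxx)
SEM = 23.71 * sqrt(1 - 0.65)
SEM = 23.71 * sqrt(0.35) = 23.71 * 0.591608
SEM = 14.027

14.027


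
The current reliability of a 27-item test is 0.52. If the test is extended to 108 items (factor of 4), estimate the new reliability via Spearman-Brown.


r_new = (n * rxx) / (1 + (n-1) * rxx)
r_new = (4 * 0.52) / (1 + 3 * 0.52)
r_new = 2.08 / 2.56
r_new = 0.8125

0.8125


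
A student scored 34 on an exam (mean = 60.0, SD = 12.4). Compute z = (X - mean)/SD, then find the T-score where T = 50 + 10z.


z = (X - mean) / SD = (34 - 60.0) / 12.4
z = -26.0 / 12.4
z = -2.0968
T-score = T = 50 + 10z
Carry z at full precision (z = -26.0 / 12.4) into the conversion:
T-score = 50 + 10 * (-26.0 / 12.4) = 50 + -260 / 12.4
T-score = 50 + -20.9677
T-score = 29.0323

29.0323


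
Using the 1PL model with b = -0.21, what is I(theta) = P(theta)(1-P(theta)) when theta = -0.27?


P = 1/(1+exp(-(-0.27--0.21))) = 0.485
I = P*(1-P) = 0.485 * 0.515
I = 0.2498

0.2498


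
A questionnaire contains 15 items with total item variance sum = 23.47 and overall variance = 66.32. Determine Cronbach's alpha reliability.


alpha = (k/(k-1)) * (1 - sum(si^2)/s_total^2)
= (15/14) * (1 - 23.47/66.32)
alpha = 0.6923

0.6923


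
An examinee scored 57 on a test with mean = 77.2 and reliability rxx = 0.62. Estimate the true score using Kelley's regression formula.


T_est = rxx * X + (1 - rxx) * mean
T_est = 0.62 * 57 + 0.38 * 77.2
T_est = 35.34 + 29.336
T_est = 64.676

64.676


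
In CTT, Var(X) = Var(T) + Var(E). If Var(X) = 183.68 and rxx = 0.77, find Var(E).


var_true = rxx * var_obs = 0.77 * 183.68 = 141.4336
var_error = var_obs - var_true
var_error = 183.68 - 141.4336
var_error = 42.2464

42.2464


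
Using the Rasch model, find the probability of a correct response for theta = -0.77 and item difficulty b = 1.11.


theta - b = -0.77 - 1.11 = -1.88
exp(-(theta - b)) = exp(1.88) = 6.5535
P = 1 / (1 + 6.5535)
P = 0.1324

0.1324


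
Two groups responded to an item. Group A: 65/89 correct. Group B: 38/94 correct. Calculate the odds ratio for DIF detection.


Odds_A = 65/24 = 2.7083
Odds_B = 38/56 = 0.6786
OR = Odds_A / Odds_B = 2.7083 / 0.6786
Exactly, OR = (65 * 56) / (24 * 38) = 3640 / 912
OR = 3.9912

3.9912


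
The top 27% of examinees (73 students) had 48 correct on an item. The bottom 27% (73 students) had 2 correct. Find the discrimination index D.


p_upper = 48/73 = 0.6575
p_lower = 2/73 = 0.0274
D = 0.6575 - 0.0274 = 0.6301

0.6301


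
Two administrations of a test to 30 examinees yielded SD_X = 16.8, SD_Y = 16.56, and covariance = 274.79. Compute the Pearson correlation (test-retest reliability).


r = cov(X,Y) / (SD_X * SD_Y)
r = 274.79 / (16.8 * 16.56)
r = 274.79 / 278.208
r = 0.9877

0.9877


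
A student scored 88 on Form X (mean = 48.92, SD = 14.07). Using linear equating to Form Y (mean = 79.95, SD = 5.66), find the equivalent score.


slope = SD_Y / SD_X = 5.66 / 14.07 ~ 0.4023
intercept = mean_Y - slope * mean_X = 79.95 - (5.66 / 14.07) * 48.92 ~ 60.2707
Y = slope * X + intercept. To avoid rounding drift from the rounded slope/intercept, evaluate the equivalent form Y = mean_Y + SD_Y * (X - mean_X) / SD_X at full precision:
Y = 79.95 + 5.66 * (88 - 48.92) / 14.07
Y = 79.95 + 5.66 * 39.08 / 14.07
Y = 79.95 + 221.1928 / 14.07
Y = 79.95 + 15.7209
Y = 95.6709

95.6709


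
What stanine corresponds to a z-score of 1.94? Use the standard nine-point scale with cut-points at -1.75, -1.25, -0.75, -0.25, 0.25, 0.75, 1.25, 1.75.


Stanine boundaries: [-1.75, -1.25, -0.75, -0.25, 0.25, 0.75, 1.25, 1.75]
z = 1.94
Check each boundary:
  z >= -1.75 -> could be stanine 2
  z >= -1.25 -> could be stanine 3
  z >= -0.75 -> could be stanine 4
  z >= -0.25 -> could be stanine 5
  z >= 0.25 -> could be stanine 6
  z >= 0.75 -> could be stanine 7
  z >= 1.25 -> could be stanine 8
  z >= 1.75 -> could be stanine 9
Highest qualifying boundary gives stanine = 9

9


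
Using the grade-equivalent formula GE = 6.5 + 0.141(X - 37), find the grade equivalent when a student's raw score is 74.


raw - median = 74 - 37 = 37
slope * diff = 0.141 * 37 = 5.217
GE = 6.5 + 5.217
GE = 11.717

11.717


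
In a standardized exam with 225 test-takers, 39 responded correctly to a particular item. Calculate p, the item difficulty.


Item difficulty p = number correct / total examinees
p = 39 / 225
p = 0.1733

0.1733


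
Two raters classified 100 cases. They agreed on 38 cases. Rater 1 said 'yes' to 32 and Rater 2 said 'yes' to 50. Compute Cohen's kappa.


P_o = 38/100 = 0.38
P_e = (32*50 + 68*50) / 10000 = 0.5
kappa = (P_o - P_e) / (1 - P_e)
kappa = (0.38 - 0.5) / (1 - 0.5)
kappa = -0.24

-0.24


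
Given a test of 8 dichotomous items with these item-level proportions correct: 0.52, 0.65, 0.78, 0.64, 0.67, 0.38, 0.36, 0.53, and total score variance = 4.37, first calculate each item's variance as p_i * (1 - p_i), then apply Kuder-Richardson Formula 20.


For each item, compute p_i * q_i:
  Item 1: 0.52 * 0.48 = 0.2496
  Item 2: 0.65 * 0.35 = 0.2275
  Item 3: 0.78 * 0.22 = 0.1716
  Item 4: 0.64 * 0.36 = 0.2304
  Item 5: 0.67 * 0.33 = 0.2211
  Item 6: 0.38 * 0.62 = 0.2356
  Item 7: 0.36 * 0.64 = 0.2304
  Item 8: 0.53 * 0.47 = 0.2491
Sum(p_i * q_i) = 0.2496 + 0.2275 + 0.1716 + 0.2304 + 0.2211 + 0.2356 + 0.2304 + 0.2491 = 1.8153
KR-20 = (k/(k-1)) * (1 - Sum(p_i*q_i) / Var_total)
= (8/7) * (1 - 1.8153/4.37)
= 1.1429 * 0.5846
KR-20 = 0.6681

0.6681


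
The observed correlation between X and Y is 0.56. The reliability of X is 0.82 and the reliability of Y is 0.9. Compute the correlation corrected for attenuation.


r_corrected = rxy / sqrt(rxx * ryy)
= 0.56 / sqrt(0.82 * 0.9)
= 0.56 / sqrt(0.738)
= 0.56 / 0.859069
r_corrected = 0.6519

0.6519


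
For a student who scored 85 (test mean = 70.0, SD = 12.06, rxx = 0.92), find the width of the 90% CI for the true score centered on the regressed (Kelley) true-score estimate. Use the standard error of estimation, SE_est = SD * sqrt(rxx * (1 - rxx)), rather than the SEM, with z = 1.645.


True score estimate = 0.92*85 + 0.08*70.0 = 83.8
SE_est = SD * sqrt(rxx * (1 - rxx)) = 12.06 * sqrt(0.92 * 0.08) = 12.06 * sqrt(0.0736) = 3.271796
CI = T_est +/- z * SE_est, so width = 2 * z * SE_est = 2 * 1.645 * 3.271796
Width = 10.7642

10.7642


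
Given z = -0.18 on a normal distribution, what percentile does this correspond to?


CDF(z) = 0.5 * (1 + erf(z/sqrt(2)))
erf(-0.1273) = -0.1428
CDF = 0.4286
Percentile rank = 0.4286 * 100 = 42.86

42.86


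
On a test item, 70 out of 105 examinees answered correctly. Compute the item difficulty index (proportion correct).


Item difficulty p = number correct / total examinees
p = 70 / 105
p = 0.6667

0.6667


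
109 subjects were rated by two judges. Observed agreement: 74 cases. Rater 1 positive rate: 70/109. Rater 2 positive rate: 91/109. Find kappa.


P_o = 74/109 = 0.678899
P_e = (70*91 + 39*18) / 11881 = 0.595236
kappa = (P_o - P_e) / (1 - P_e)
kappa = (0.678899 - 0.595236) / (1 - 0.595236)
kappa = 0.2067

0.2067


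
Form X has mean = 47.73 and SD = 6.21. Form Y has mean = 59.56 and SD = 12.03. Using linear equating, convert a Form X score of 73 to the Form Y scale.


slope = SD_Y / SD_X = 12.03 / 6.21 ~ 1.9372
intercept = mean_Y - slope * mean_X = 59.56 - (12.03 / 6.21) * 47.73 ~ -32.9025
Y = slope * X + intercept. To avoid rounding drift from the rounded slope/intercept, evaluate the equivalent form Y = mean_Y + SD_Y * (X - mean_X) / SD_X at full precision:
Y = 59.56 + 12.03 * (73 - 47.73) / 6.21
Y = 59.56 + 12.03 * 25.27 / 6.21
Y = 59.56 + 303.9981 / 6.21
Y = 59.56 + 48.953
Y = 108.513

108.513


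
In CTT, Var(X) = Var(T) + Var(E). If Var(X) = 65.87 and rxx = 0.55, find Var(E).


var_true = rxx * var_obs = 0.55 * 65.87 = 36.2285
var_error = var_obs - var_true
var_error = 65.87 - 36.2285
var_error = 29.6415

29.6415


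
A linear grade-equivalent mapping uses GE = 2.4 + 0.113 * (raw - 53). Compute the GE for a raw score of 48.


raw - median = 48 - 53 = -5
slope * diff = 0.113 * -5 = -0.565
GE = 2.4 + -0.565
GE = 1.835

1.835


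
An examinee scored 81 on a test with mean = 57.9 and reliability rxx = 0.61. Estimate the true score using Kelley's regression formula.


T_est = rxx * X + (1 - rxx) * mean
T_est = 0.61 * 81 + 0.39 * 57.9
T_est = 49.41 + 22.581
T_est = 71.991

71.991


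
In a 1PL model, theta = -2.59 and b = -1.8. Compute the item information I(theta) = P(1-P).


P = 1/(1+exp(-(-2.59--1.8))) = 0.3122
I = P*(1-P) = 0.3122 * 0.6878
I = 0.2147

0.2147


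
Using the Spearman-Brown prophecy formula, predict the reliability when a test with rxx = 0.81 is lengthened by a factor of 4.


r_new = (n * rxx) / (1 + (n-1) * rxx)
r_new = (4 * 0.81) / (1 + 3 * 0.81)
r_new = 3.24 / 3.43
r_new = 0.9446

0.9446


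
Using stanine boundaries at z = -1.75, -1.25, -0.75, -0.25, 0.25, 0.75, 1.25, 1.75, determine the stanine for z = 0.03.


Stanine boundaries: [-1.75, -1.25, -0.75, -0.25, 0.25, 0.75, 1.25, 1.75]
z = 0.03
Check each boundary:
  z >= -1.75 -> could be stanine 2
  z >= -1.25 -> could be stanine 3
  z >= -0.75 -> could be stanine 4
  z >= -0.25 -> could be stanine 5
  z < 0.25
  z < 0.75
  z < 1.25
  z < 1.75
Highest qualifying boundary gives stanine = 5

5


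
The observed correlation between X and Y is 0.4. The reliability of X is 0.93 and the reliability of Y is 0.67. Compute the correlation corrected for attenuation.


r_corrected = rxy / sqrt(rxx * ryy)
= 0.4 / sqrt(0.93 * 0.67)
= 0.4 / sqrt(0.6231)
= 0.4 / 0.789367
r_corrected = 0.5067

0.5067


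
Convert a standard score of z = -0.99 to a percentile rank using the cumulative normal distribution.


CDF(z) = 0.5 * (1 + erf(z/sqrt(2)))
erf(-0.7) = -0.6778
CDF = 0.1611
Percentile rank = 0.1611 * 100 = 16.11

16.11


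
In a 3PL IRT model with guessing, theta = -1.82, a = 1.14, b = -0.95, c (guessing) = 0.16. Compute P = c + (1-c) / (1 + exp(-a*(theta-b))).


logit = 1.14*(-1.82 - -0.95) = -0.9918
P* = 1/(1 + exp(--0.9918)) = 0.2706
P = 0.16 + (1 - 0.16) * 0.2706
P = 0.3873

0.3873


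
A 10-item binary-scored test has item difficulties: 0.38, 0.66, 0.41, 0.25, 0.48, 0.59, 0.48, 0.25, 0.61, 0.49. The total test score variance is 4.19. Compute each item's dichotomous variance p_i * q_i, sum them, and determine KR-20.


For each item, compute p_i * q_i:
  Item 1: 0.38 * 0.62 = 0.2356
  Item 2: 0.66 * 0.34 = 0.2244
  Item 3: 0.41 * 0.59 = 0.2419
  Item 4: 0.25 * 0.75 = 0.1875
  Item 5: 0.48 * 0.52 = 0.2496
  Item 6: 0.59 * 0.41 = 0.2419
  Item 7: 0.48 * 0.52 = 0.2496
  Item 8: 0.25 * 0.75 = 0.1875
  Item 9: 0.61 * 0.39 = 0.2379
  Item 10: 0.49 * 0.51 = 0.2499
Sum(p_i * q_i) = 0.2356 + 0.2244 + 0.2419 + 0.1875 + 0.2496 + 0.2419 + 0.2496 + 0.1875 + 0.2379 + 0.2499 = 2.3058
KR-20 = (k/(k-1)) * (1 - Sum(p_i*q_i) / Var_total)
= (10/9) * (1 - 2.3058/4.19)
= 1.1111 * 0.4497
KR-20 = 0.4997

0.4997


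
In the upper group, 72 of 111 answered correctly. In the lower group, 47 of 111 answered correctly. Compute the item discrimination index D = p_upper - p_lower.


p_upper = 72/111 = 0.6486
p_lower = 47/111 = 0.4234
D = 0.6486 - 0.4234 = 0.2252

0.2252


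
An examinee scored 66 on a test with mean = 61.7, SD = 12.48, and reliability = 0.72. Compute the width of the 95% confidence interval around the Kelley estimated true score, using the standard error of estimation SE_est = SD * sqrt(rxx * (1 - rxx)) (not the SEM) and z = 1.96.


True score estimate = 0.72*66 + 0.28*61.7 = 64.796
SE_est = SD * sqrt(rxx * (1 - rxx)) = 12.48 * sqrt(0.72 * 0.28) = 12.48 * sqrt(0.2016) = 5.603506
CI = T_est +/- z * SE_est, so width = 2 * z * SE_est = 2 * 1.96 * 5.603506
Width = 21.9657

21.9657


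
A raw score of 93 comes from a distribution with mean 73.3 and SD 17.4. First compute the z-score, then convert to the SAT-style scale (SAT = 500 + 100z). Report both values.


z = (X - mean) / SD = (93 - 73.3) / 17.4
z = 19.7 / 17.4
z = 1.1322
SAT-scale = SAT = 500 + 100z
Carry z at full precision (z = 19.7 / 17.4) into the conversion:
SAT-scale = 500 + 100 * (19.7 / 17.4) = 500 + 1970 / 17.4
SAT-scale = 500 + 113.2184
SAT-scale = 613.2184

613.2184


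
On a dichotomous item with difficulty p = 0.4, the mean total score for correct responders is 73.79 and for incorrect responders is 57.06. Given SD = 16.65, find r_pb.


q = 1 - p = 0.6
rpb = ((M1 - M0) / SD) * sqrt(p * q)
rpb = ((73.79 - 57.06) / 16.65) * sqrt(0.4 * 0.6)
rpb = 0.4923

0.4923


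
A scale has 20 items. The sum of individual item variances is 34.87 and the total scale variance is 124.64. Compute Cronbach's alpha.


alpha = (k/(k-1)) * (1 - sum(si^2)/s_total^2)
= (20/19) * (1 - 34.87/124.64)
alpha = 0.7581

0.7581


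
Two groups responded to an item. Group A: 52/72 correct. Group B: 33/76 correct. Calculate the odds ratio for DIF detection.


Odds_A = 52/20 = 2.6
Odds_B = 33/43 = 0.7674
OR = Odds_A / Odds_B = 2.6 / 0.7674
Exactly, OR = (52 * 43) / (20 * 33) = 2236 / 660
OR = 3.3879

3.3879


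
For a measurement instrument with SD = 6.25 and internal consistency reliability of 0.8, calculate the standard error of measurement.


SEM = SD * sqrt(1 - rxx)
SEM = 6.25 * sqrt(1 - 0.8)
SEM = 6.25 * sqrt(0.2) = 6.25 * 0.447214
SEM = 2.7951

2.7951


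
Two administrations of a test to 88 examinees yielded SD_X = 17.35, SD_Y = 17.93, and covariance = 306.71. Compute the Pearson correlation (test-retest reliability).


r = cov(X,Y) / (SD_X * SD_Y)
r = 306.71 / (17.35 * 17.93)
r = 306.71 / 311.0855
r = 0.9859

0.9859


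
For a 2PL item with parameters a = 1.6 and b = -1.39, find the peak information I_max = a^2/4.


For 2PL, max info at theta = b = -1.39
I_max = a^2 / 4 = 1.6^2 / 4
= 2.56 / 4
I_max = 0.64

0.64


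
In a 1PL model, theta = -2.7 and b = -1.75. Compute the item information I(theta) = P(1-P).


P = 1/(1+exp(-(-2.7--1.75))) = 0.2789
I = P*(1-P) = 0.2789 * 0.7211
I = 0.2011

0.2011


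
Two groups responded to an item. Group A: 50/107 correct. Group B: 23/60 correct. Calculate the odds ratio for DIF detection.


Odds_A = 50/57 = 0.8772
Odds_B = 23/37 = 0.6216
OR = Odds_A / Odds_B = 0.8772 / 0.6216
Exactly, OR = (50 * 37) / (57 * 23) = 1850 / 1311
OR = 1.4111

1.4111


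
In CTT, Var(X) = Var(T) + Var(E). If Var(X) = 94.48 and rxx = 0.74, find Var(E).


var_true = rxx * var_obs = 0.74 * 94.48 = 69.9152
var_error = var_obs - var_true
var_error = 94.48 - 69.9152
var_error = 24.5648

24.5648


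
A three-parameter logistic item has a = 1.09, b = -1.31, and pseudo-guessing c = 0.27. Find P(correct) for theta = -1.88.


logit = 1.09*(-1.88 - -1.31) = -0.6213
P* = 1/(1 + exp(--0.6213)) = 0.3495
P = 0.27 + (1 - 0.27) * 0.3495
P = 0.5251

0.5251


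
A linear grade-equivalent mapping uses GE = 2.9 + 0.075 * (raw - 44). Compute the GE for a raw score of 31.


raw - median = 31 - 44 = -13
slope * diff = 0.075 * -13 = -0.975
GE = 2.9 + -0.975
GE = 1.925

1.925


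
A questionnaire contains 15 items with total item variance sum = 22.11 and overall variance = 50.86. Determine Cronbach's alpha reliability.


alpha = (k/(k-1)) * (1 - sum(si^2)/s_total^2)
= (15/14) * (1 - 22.11/50.86)
alpha = 0.6057

0.6057


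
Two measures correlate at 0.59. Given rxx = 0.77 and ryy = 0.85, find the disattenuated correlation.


r_corrected = rxy / sqrt(rxx * ryy)
= 0.59 / sqrt(0.77 * 0.85)
= 0.59 / sqrt(0.6545)
= 0.59 / 0.809012
r_corrected = 0.7293

0.7293


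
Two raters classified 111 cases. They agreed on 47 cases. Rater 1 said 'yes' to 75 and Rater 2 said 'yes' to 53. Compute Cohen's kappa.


P_o = 47/111 = 0.423423
P_e = (75*53 + 36*58) / 12321 = 0.492087
kappa = (P_o - P_e) / (1 - P_e)
kappa = (0.423423 - 0.492087) / (1 - 0.492087)
kappa = -0.1352

-0.1352


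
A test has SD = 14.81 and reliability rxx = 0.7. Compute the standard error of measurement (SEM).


SEM = SD * sqrt(1 - rxx)
SEM = 14.81 * sqrt(1 - 0.7)
SEM = 14.81 * sqrt(0.3) = 14.81 * 0.547723
SEM = 8.1118

8.1118


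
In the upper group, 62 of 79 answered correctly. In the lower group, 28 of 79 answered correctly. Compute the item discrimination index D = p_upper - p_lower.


p_upper = 62/79 = 0.7848
p_lower = 28/79 = 0.3544
D = 0.7848 - 0.3544 = 0.4304

0.4304


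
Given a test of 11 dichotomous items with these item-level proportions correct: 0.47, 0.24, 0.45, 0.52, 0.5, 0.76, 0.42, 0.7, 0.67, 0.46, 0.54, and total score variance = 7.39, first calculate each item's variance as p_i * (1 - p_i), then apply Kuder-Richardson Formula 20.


For each item, compute p_i * q_i:
  Item 1: 0.47 * 0.53 = 0.2491
  Item 2: 0.24 * 0.76 = 0.1824
  Item 3: 0.45 * 0.55 = 0.2475
  Item 4: 0.52 * 0.48 = 0.2496
  Item 5: 0.5 * 0.5 = 0.25
  Item 6: 0.76 * 0.24 = 0.1824
  Item 7: 0.42 * 0.58 = 0.2436
  Item 8: 0.7 * 0.3 = 0.21
  Item 9: 0.67 * 0.33 = 0.2211
  Item 10: 0.46 * 0.54 = 0.2484
  Item 11: 0.54 * 0.46 = 0.2484
Sum(p_i * q_i) = 0.2491 + 0.1824 + 0.2475 + 0.2496 + 0.25 + 0.1824 + 0.2436 + 0.21 + 0.2211 + 0.2484 + 0.2484 = 2.5325
KR-20 = (k/(k-1)) * (1 - Sum(p_i*q_i) / Var_total)
= (11/10) * (1 - 2.5325/7.39)
= 1.1 * 0.6573
KR-20 = 0.723

0.723


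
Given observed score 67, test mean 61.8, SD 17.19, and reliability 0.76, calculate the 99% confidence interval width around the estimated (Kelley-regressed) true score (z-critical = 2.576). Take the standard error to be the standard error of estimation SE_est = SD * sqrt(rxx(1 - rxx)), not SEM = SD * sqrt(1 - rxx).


True score estimate = 0.76*67 + 0.24*61.8 = 65.752
SE_est = SD * sqrt(rxx * (1 - rxx)) = 17.19 * sqrt(0.76 * 0.24) = 17.19 * sqrt(0.1824) = 7.341559
CI = T_est +/- z * SE_est, so width = 2 * z * SE_est = 2 * 2.576 * 7.341559
Width = 37.8237

37.8237


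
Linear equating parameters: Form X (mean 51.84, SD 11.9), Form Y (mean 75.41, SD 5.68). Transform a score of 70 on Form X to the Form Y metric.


slope = SD_Y / SD_X = 5.68 / 11.9 ~ 0.4773
intercept = mean_Y - slope * mean_X = 75.41 - (5.68 / 11.9) * 51.84 ~ 50.6662
Y = slope * X + intercept. To avoid rounding drift from the rounded slope/intercept, evaluate the equivalent form Y = mean_Y + SD_Y * (X - mean_X) / SD_X at full precision:
Y = 75.41 + 5.68 * (70 - 51.84) / 11.9
Y = 75.41 + 5.68 * 18.16 / 11.9
Y = 75.41 + 103.1488 / 11.9
Y = 75.41 + 8.668
Y = 84.078

84.078


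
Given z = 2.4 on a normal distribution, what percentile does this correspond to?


CDF(z) = 0.5 * (1 + erf(z/sqrt(2)))
erf(1.6971) = 0.9836
CDF = 0.9918
Percentile rank = 0.9918 * 100 = 99.18

99.18


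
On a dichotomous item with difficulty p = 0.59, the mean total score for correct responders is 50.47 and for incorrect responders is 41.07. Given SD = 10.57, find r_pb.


q = 1 - p = 0.41
rpb = ((M1 - M0) / SD) * sqrt(p * q)
rpb = ((50.47 - 41.07) / 10.57) * sqrt(0.59 * 0.41)
rpb = 0.4374

0.4374


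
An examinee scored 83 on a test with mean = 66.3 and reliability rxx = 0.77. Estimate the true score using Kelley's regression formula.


T_est = rxx * X + (1 - rxx) * mean
T_est = 0.77 * 83 + 0.23 * 66.3
T_est = 63.91 + 15.249
T_est = 79.159

79.159


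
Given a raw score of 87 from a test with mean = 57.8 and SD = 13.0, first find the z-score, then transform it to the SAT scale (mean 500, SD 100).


z = (X - mean) / SD = (87 - 57.8) / 13.0
z = 29.2 / 13.0
z = 2.2462
SAT-scale = SAT = 500 + 100z
Carry z at full precision (z = 29.2 / 13.0) into the conversion:
SAT-scale = 500 + 100 * (29.2 / 13.0) = 500 + 2920 / 13.0
SAT-scale = 500 + 224.6154
SAT-scale = 724.6154

724.6154


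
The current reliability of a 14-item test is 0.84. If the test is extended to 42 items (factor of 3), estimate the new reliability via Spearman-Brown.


r_new = (n * rxx) / (1 + (n-1) * rxx)
r_new = (3 * 0.84) / (1 + 2 * 0.84)
r_new = 2.52 / 2.68
r_new = 0.9403

0.9403


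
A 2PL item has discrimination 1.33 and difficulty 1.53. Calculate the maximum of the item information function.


For 2PL, max info at theta = b = 1.53
I_max = a^2 / 4 = 1.33^2 / 4
= 1.7689 / 4
I_max = 0.4422

0.4422


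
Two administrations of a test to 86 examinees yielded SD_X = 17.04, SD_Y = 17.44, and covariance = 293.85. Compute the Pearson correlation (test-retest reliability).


r = cov(X,Y) / (SD_X * SD_Y)
r = 293.85 / (17.04 * 17.44)
r = 293.85 / 297.1776
r = 0.9888

0.9888


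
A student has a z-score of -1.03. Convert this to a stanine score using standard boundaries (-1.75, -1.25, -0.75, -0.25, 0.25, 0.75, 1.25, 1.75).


Stanine boundaries: [-1.75, -1.25, -0.75, -0.25, 0.25, 0.75, 1.25, 1.75]
z = -1.03
Check each boundary:
  z >= -1.75 -> could be stanine 2
  z >= -1.25 -> could be stanine 3
  z < -0.75
  z < -0.25
  z < 0.25
  z < 0.75
  z < 1.25
  z < 1.75
Highest qualifying boundary gives stanine = 3

3


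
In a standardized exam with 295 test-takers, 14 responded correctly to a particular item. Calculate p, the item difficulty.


Item difficulty p = number correct / total examinees
p = 14 / 295
p = 0.0475

0.0475


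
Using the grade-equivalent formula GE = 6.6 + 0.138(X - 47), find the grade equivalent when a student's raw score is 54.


raw - median = 54 - 47 = 7
slope * diff = 0.138 * 7 = 0.966
GE = 6.6 + 0.966
GE = 7.566

7.566


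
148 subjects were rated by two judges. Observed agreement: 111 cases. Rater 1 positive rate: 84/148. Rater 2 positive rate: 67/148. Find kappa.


P_o = 111/148 = 0.75
P_e = (84*67 + 64*81) / 21904 = 0.493608
kappa = (P_o - P_e) / (1 - P_e)
kappa = (0.75 - 0.493608) / (1 - 0.493608)
kappa = 0.5063

0.5063


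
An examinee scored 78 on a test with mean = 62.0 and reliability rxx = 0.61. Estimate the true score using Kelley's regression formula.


T_est = rxx * X + (1 - rxx) * mean
T_est = 0.61 * 78 + 0.39 * 62.0
T_est = 47.58 + 24.18
T_est = 71.76

71.76


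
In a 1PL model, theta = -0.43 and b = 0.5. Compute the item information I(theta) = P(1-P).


P = 1/(1+exp(-(-0.43-0.5))) = 0.2829
I = P*(1-P) = 0.2829 * 0.7171
I = 0.2029

0.2029


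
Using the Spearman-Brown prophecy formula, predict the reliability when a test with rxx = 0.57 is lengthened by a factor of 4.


r_new = (n * rxx) / (1 + (n-1) * rxx)
r_new = (4 * 0.57) / (1 + 3 * 0.57)
r_new = 2.28 / 2.71
r_new = 0.8413

0.8413


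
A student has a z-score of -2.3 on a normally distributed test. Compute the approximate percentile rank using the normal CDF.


CDF(z) = 0.5 * (1 + erf(z/sqrt(2)))
erf(-1.6263) = -0.9786
CDF = 0.0107
Percentile rank = 0.0107 * 100 = 1.07

1.07


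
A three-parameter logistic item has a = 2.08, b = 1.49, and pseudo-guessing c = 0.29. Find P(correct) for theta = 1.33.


logit = 2.08*(1.33 - 1.49) = -0.3328
P* = 1/(1 + exp(--0.3328)) = 0.4176
P = 0.29 + (1 - 0.29) * 0.4176
P = 0.5865

0.5865


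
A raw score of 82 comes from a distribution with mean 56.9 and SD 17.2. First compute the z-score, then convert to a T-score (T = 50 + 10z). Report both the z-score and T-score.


z = (X - mean) / SD = (82 - 56.9) / 17.2
z = 25.1 / 17.2
z = 1.4593
T-score = T = 50 + 10z
Carry z at full precision (z = 25.1 / 17.2) into the conversion:
T-score = 50 + 10 * (25.1 / 17.2) = 50 + 251 / 17.2
T-score = 50 + 14.593
T-score = 64.593

64.593


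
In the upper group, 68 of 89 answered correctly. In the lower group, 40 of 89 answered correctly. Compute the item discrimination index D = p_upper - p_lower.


p_upper = 68/89 = 0.764
p_lower = 40/89 = 0.4494
D = 0.764 - 0.4494 = 0.3146

0.3146


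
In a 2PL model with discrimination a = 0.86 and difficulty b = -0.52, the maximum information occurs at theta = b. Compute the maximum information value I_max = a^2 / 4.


For 2PL, max info at theta = b = -0.52
I_max = a^2 / 4 = 0.86^2 / 4
= 0.7396 / 4
I_max = 0.1849

0.1849


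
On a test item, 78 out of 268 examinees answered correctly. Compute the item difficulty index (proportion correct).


Item difficulty p = number correct / total examinees
p = 78 / 268
p = 0.291

0.291


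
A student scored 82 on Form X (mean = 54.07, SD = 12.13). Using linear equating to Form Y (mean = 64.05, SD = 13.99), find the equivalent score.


slope = SD_Y / SD_X = 13.99 / 12.13 ~ 1.1533
intercept = mean_Y - slope * mean_X = 64.05 - (13.99 / 12.13) * 54.07 ~ 1.689
Y = slope * X + intercept. To avoid rounding drift from the rounded slope/intercept, evaluate the equivalent form Y = mean_Y + SD_Y * (X - mean_X) / SD_X at full precision:
Y = 64.05 + 13.99 * (82 - 54.07) / 12.13
Y = 64.05 + 13.99 * 27.93 / 12.13
Y = 64.05 + 390.7407 / 12.13
Y = 64.05 + 32.2128
Y = 96.2628

96.2628


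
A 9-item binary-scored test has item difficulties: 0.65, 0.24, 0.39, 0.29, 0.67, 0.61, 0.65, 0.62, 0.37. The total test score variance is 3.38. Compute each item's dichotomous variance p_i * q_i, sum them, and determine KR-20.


For each item, compute p_i * q_i:
  Item 1: 0.65 * 0.35 = 0.2275
  Item 2: 0.24 * 0.76 = 0.1824
  Item 3: 0.39 * 0.61 = 0.2379
  Item 4: 0.29 * 0.71 = 0.2059
  Item 5: 0.67 * 0.33 = 0.2211
  Item 6: 0.61 * 0.39 = 0.2379
  Item 7: 0.65 * 0.35 = 0.2275
  Item 8: 0.62 * 0.38 = 0.2356
  Item 9: 0.37 * 0.63 = 0.2331
Sum(p_i * q_i) = 0.2275 + 0.1824 + 0.2379 + 0.2059 + 0.2211 + 0.2379 + 0.2275 + 0.2356 + 0.2331 = 2.0089
KR-20 = (k/(k-1)) * (1 - Sum(p_i*q_i) / Var_total)
= (9/8) * (1 - 2.0089/3.38)
= 1.125 * 0.4057
KR-20 = 0.4564

0.4564
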